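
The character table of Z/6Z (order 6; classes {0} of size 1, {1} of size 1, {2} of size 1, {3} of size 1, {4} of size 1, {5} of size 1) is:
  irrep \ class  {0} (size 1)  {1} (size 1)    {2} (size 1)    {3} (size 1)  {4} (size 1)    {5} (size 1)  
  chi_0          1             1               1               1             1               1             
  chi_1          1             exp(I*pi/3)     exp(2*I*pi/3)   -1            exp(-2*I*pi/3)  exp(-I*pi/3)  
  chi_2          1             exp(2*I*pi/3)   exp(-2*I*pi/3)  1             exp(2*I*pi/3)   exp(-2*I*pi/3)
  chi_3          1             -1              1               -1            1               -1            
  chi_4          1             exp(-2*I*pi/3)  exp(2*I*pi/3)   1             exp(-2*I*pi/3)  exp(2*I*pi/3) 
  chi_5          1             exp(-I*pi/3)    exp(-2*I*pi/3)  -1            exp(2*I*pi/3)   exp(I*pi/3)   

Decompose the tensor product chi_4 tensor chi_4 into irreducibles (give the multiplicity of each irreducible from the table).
chi_4 tensor chi_4 = chi_2 (all other irreducibles have multiplicity 0).

The character of a tensor product is the pointwise product (chi_4 * chi_4)(C) = chi_4(C) * chi_4(C):
  {0}: (1)*(1), {1}: (exp(-2*I*pi/3))*(exp(-2*I*pi/3)), {2}: (exp(2*I*pi/3))*(exp(2*I*pi/3)), {3}: (1)*(1), {4}: (exp(-2*I*pi/3))*(exp(-2*I*pi/3)), {5}: (exp(2*I*pi/3))*(exp(2*I*pi/3))
so (chi_4 * chi_4) takes values
  {0} -> 1, {1} -> exp(2*I*pi/3), {2} -> exp(-2*I*pi/3), {3} -> 1, {4} -> exp(2*I*pi/3), {5} -> exp(-2*I*pi/3).
Now take the inner product of this character with each irreducible chi from the table, <chi_4*chi_4, chi> = (1/6) sum_C |C| (chi_4*chi_4)(C) conj(chi(C)):
  <chi_4*chi_4, chi_0> = (1/6)[1*(1)*conj(1) + 1*(exp(2*I*pi/3))*conj(1) + 1*(exp(-2*I*pi/3))*conj(1) + 1*(1)*conj(1) + 1*(exp(2*I*pi/3))*conj(1) + 1*(exp(-2*I*pi/3))*conj(1)]
      = (1/6)[(1) + (exp(2*I*pi/3)) + (exp(-2*I*pi/3)) + (1) + (exp(2*I*pi/3)) + (exp(-2*I*pi/3))] = 0/6 = 0
  <chi_4*chi_4, chi_1> = (1/6)[1*(1)*conj(1) + 1*(exp(2*I*pi/3))*conj(exp(I*pi/3)) + 1*(exp(-2*I*pi/3))*conj(exp(2*I*pi/3)) + 1*(1)*conj(-1) + 1*(exp(2*I*pi/3))*conj(exp(-2*I*pi/3)) + 1*(exp(-2*I*pi/3))*conj(exp(-I*pi/3))]
      = (1/6)[(1) + (exp(I*pi/3)) + (exp(2*I*pi/3)) + (-1) + (exp(-2*I*pi/3)) + (exp(-I*pi/3))] = 0/6 = 0
  <chi_4*chi_4, chi_2> = (1/6)[1*(1)*conj(1) + 1*(exp(2*I*pi/3))*conj(exp(2*I*pi/3)) + 1*(exp(-2*I*pi/3))*conj(exp(-2*I*pi/3)) + 1*(1)*conj(1) + 1*(exp(2*I*pi/3))*conj(exp(2*I*pi/3)) + 1*(exp(-2*I*pi/3))*conj(exp(-2*I*pi/3))]
      = (1/6)[(1) + (1) + (1) + (1) + (1) + (1)] = 6/6 = 1
  <chi_4*chi_4, chi_3> = (1/6)[1*(1)*conj(1) + 1*(exp(2*I*pi/3))*conj(-1) + 1*(exp(-2*I*pi/3))*conj(1) + 1*(1)*conj(-1) + 1*(exp(2*I*pi/3))*conj(1) + 1*(exp(-2*I*pi/3))*conj(-1)]
      = (1/6)[(1) + (-exp(2*I*pi/3)) + (exp(-2*I*pi/3)) + (-1) + (exp(2*I*pi/3)) + (-exp(-2*I*pi/3))] = 0/6 = 0
  <chi_4*chi_4, chi_4> = (1/6)[1*(1)*conj(1) + 1*(exp(2*I*pi/3))*conj(exp(-2*I*pi/3)) + 1*(exp(-2*I*pi/3))*conj(exp(2*I*pi/3)) + 1*(1)*conj(1) + 1*(exp(2*I*pi/3))*conj(exp(-2*I*pi/3)) + 1*(exp(-2*I*pi/3))*conj(exp(2*I*pi/3))]
      = (1/6)[(1) + (exp(-2*I*pi/3)) + (exp(2*I*pi/3)) + (1) + (exp(-2*I*pi/3)) + (exp(2*I*pi/3))] = 0/6 = 0
  <chi_4*chi_4, chi_5> = (1/6)[1*(1)*conj(1) + 1*(exp(2*I*pi/3))*conj(exp(-I*pi/3)) + 1*(exp(-2*I*pi/3))*conj(exp(-2*I*pi/3)) + 1*(1)*conj(-1) + 1*(exp(2*I*pi/3))*conj(exp(2*I*pi/3)) + 1*(exp(-2*I*pi/3))*conj(exp(I*pi/3))]
      = (1/6)[(1) + (-1) + (1) + (-1) + (1) + (-1)] = 0/6 = 0
(Exp terms are combined using exp(i*s)*conj(exp(i*t)) = exp(i*(s-t)), and sums of them are collapsed using the identity that for every m > 1 the m distinct m-th roots of unity sum to 0, e.g. 1 + exp(2*I*pi/3) + exp(-2*I*pi/3) = 0.)
Hence the multiplicities are chi_2: 1. Dimension check: dim(chi_4)*dim(chi_4) = 1*1 = 1 and sum (mult * dim) = 1*1 = 1.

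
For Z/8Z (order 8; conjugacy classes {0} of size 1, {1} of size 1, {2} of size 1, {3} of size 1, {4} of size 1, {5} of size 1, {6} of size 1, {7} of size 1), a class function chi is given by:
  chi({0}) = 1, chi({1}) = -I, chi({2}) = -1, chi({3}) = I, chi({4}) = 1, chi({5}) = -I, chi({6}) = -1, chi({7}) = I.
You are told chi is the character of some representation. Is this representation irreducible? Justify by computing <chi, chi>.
Irreducible: <chi, chi> = 1.

Details: <chi, chi> = (1/|G|) sum_C |C| * |chi(C)|^2 = (1/8)[1*|1|^2 + 1*|-I|^2 + 1*|-1|^2 + 1*|I|^2 + 1*|1|^2 + 1*|-I|^2 + 1*|-1|^2 + 1*|I|^2]
  = (1/8)[(1) + (1) + (1) + (1) + (1) + (1) + (1) + (1)] = 8/8 = 1.
(Exp terms are combined using exp(i*s)*conj(exp(i*t)) = exp(i*(s-t)), and sums of them are collapsed using the identity that for every m > 1 the m distinct m-th roots of unity sum to 0, e.g. 1 + exp(2*I*pi/3) + exp(-2*I*pi/3) = 0.)
A character is irreducible iff <chi, chi> = 1, so this representation is irreducible.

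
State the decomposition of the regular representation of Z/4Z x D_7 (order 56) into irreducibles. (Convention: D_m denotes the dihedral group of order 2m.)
Each irreducible V_i of dimension d_i appears with multiplicity d_i, i.e. rho_reg = (direct sum over all irreducibles V_i) d_i V_i. The irreducible dimensions for Z/4Z x D_7 are 1, 1, 1, 1, 1, 1, 1, 1, 2, 2, 2, 2, 2, 2, 2, 2, 2, 2, 2, 2: 8 irreducibles of dimension 1, each with multiplicity 1; 12 irreducibles of dimension 2, each with multiplicity 2. Total dimension 8*1*1 + 12*2*2 = 56 = |G|.

Explanation: General theorem: in the regular representation of a finite group G, each irreducible appears with multiplicity equal to its dimension. Check: dim(rho_reg) = sum d_i^2 = 1 + 1 + 1 + 1 + 1 + 1 + 1 + 1 + 4 + 4 + 4 + 4 + 4 + 4 + 4 + 4 + 4 + 4 + 4 + 4 = 56 = |G|.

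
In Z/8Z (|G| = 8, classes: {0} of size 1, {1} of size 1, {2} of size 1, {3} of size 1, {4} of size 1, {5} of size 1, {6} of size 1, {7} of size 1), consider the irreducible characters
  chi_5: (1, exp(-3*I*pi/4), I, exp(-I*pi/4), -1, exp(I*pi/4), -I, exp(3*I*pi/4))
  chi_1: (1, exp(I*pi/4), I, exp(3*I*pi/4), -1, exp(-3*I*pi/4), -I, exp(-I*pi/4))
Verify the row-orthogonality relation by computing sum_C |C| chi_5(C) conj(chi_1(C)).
Sum = 0; so <chi_5, chi_1> = 0 (distinct irreducibles are orthogonal).

Solution. Compute term by term over conjugacy classes (|C| * chi_5(C) * conj(chi_1(C))):
  1*(1)*conj(1) + 1*(exp(-3*I*pi/4))*conj(exp(I*pi/4)) + 1*(I)*conj(I) + 1*(exp(-I*pi/4))*conj(exp(3*I*pi/4)) + 1*(-1)*conj(-1) + 1*(exp(I*pi/4))*conj(exp(-3*I*pi/4)) + 1*(-I)*conj(-I) + 1*(exp(3*I*pi/4))*conj(exp(-I*pi/4))
  = (1) + (-1) + (1) + (-1) + (1) + (-1) + (1) + (-1)
  = 0.
(Exp terms are combined using exp(i*s)*conj(exp(i*t)) = exp(i*(s-t)), and sums of them are collapsed using the identity that for every m > 1 the m distinct m-th roots of unity sum to 0, e.g. 1 + exp(2*I*pi/3) + exp(-2*I*pi/3) = 0.)
Dividing by |G| = 8 gives 0/8 = 0, matching the row-orthogonality relation <chi_5, chi_1> = [chi_5 = chi_1].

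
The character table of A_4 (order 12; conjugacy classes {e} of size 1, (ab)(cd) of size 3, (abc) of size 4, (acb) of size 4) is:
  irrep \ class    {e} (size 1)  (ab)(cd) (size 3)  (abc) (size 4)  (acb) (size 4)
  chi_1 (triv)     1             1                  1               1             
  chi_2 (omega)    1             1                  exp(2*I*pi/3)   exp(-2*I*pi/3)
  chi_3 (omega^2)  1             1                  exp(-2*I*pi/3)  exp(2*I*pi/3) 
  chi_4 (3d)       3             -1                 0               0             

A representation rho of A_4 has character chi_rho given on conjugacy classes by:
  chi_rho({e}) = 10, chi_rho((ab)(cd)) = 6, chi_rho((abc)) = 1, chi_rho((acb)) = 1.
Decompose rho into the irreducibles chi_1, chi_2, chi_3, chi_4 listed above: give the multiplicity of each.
Multiplicities: chi_1: 3, chi_2: 2, chi_3: 2, chi_4: 1.

Justification: Use <chi_rho, chi> = (1/|G|) sum_C |C| * chi_rho(C) * conj(chi(C)) with |G| = 12 for each irreducible chi in the table:
  <chi_rho, chi_1> = (1/12)[1*(10)*conj(1) + 3*(6)*conj(1) + 4*(1)*conj(1) + 4*(1)*conj(1)]
      = (1/12)[(10) + (18) + (4) + (4)] = 36/12 = 3
  <chi_rho, chi_2> = (1/12)[1*(10)*conj(1) + 3*(6)*conj(1) + 4*(1)*conj(exp(2*I*pi/3)) + 4*(1)*conj(exp(-2*I*pi/3))]
      = (1/12)[(10) + (18) + (8 + 12*exp(-2*I*pi/3) + 8*exp(2*I*pi/3)) + (8 + 8*exp(-2*I*pi/3) + 12*exp(2*I*pi/3))] = 24/12 = 2
  <chi_rho, chi_3> = (1/12)[1*(10)*conj(1) + 3*(6)*conj(1) + 4*(1)*conj(exp(-2*I*pi/3)) + 4*(1)*conj(exp(2*I*pi/3))]
      = (1/12)[(10) + (18) + (8 + 8*exp(-2*I*pi/3) + 12*exp(2*I*pi/3)) + (8 + 12*exp(-2*I*pi/3) + 8*exp(2*I*pi/3))] = 24/12 = 2
  <chi_rho, chi_4> = (1/12)[1*(10)*conj(3) + 3*(6)*conj(-1) + 4*(1)*conj(0) + 4*(1)*conj(0)]
      = (1/12)[(30) + (-18) + (0) + (0)] = 12/12 = 1
(Exp terms are combined using exp(i*s)*conj(exp(i*t)) = exp(i*(s-t)), and sums of them are collapsed using the identity that for every m > 1 the m distinct m-th roots of unity sum to 0, e.g. 1 + exp(2*I*pi/3) + exp(-2*I*pi/3) = 0.)
Dimension check: dim(rho) = sum (mult * dim) = 3*1 + 2*1 + 2*1 + 1*3 = 10 = chi_rho(e) = 10.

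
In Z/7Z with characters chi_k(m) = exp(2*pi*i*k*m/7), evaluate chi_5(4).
chi_5(4) = zeta_7^20 = exp(-2*I*pi/7)

Solution. chi_5(4) = zeta_7^(5*4) = zeta_7^20. Since zeta_7^7 = 1, this equals zeta_7^6 = exp(2*pi*i*6/7) = exp(-2*I*pi/7).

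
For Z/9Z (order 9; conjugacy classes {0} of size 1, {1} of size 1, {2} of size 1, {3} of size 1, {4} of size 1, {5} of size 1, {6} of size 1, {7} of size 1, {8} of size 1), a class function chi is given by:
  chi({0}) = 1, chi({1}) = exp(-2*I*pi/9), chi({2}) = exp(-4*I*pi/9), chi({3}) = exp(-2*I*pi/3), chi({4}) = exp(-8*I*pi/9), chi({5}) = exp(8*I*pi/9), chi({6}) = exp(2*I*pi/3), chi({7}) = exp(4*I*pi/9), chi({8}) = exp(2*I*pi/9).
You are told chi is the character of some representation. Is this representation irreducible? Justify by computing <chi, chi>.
Irreducible: <chi, chi> = 1.

Justification: <chi, chi> = (1/|G|) sum_C |C| * |chi(C)|^2 = (1/9)[1*|1|^2 + 1*|exp(-2*I*pi/9)|^2 + 1*|exp(-4*I*pi/9)|^2 + 1*|exp(-2*I*pi/3)|^2 + 1*|exp(-8*I*pi/9)|^2 + 1*|exp(8*I*pi/9)|^2 + 1*|exp(2*I*pi/3)|^2 + 1*|exp(4*I*pi/9)|^2 + 1*|exp(2*I*pi/9)|^2]
  = (1/9)[(1) + (1) + (1) + (1) + (1) + (1) + (1) + (1) + (1)] = 9/9 = 1.
(Exp terms are combined using exp(i*s)*conj(exp(i*t)) = exp(i*(s-t)), and sums of them are collapsed using the identity that for every m > 1 the m distinct m-th roots of unity sum to 0, e.g. 1 + exp(2*I*pi/3) + exp(-2*I*pi/3) = 0.)
A character is irreducible iff <chi, chi> = 1, so this representation is irreducible.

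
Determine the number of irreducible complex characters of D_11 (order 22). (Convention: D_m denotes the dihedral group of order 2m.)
7

Justification: The number of irreducible complex representations of a finite group equals its number of conjugacy classes. D_11 has 7 conjugacy classes ((n+3)/2 for n odd), so D_11 (order 22) has exactly 7 irreducible complex representations.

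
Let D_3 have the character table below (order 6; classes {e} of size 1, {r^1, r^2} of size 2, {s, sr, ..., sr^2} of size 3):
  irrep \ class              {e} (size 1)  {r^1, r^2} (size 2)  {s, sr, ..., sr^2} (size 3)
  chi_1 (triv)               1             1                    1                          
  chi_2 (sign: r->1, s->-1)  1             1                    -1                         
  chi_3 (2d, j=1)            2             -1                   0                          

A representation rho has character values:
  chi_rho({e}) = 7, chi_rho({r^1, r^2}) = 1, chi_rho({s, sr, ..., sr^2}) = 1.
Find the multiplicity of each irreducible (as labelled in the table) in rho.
Multiplicities: chi_1: 2, chi_2: 1, chi_3: 2.

Reasoning: Use <chi_rho, chi> = (1/|G|) sum_C |C| * chi_rho(C) * conj(chi(C)) with |G| = 6 for each irreducible chi in the table:
  <chi_rho, chi_1> = (1/6)[1*(7)*conj(1) + 2*(1)*conj(1) + 3*(1)*conj(1)]
      = (1/6)[(7) + (2) + (3)] = 12/6 = 2
  <chi_rho, chi_2> = (1/6)[1*(7)*conj(1) + 2*(1)*conj(1) + 3*(1)*conj(-1)]
      = (1/6)[(7) + (2) + (-3)] = 6/6 = 1
  <chi_rho, chi_3> = (1/6)[1*(7)*conj(2) + 2*(1)*conj(-1) + 3*(1)*conj(0)]
      = (1/6)[(14) + (-2) + (0)] = 12/6 = 2
Dimension check: dim(rho) = sum (mult * dim) = 2*1 + 1*1 + 2*2 = 7 = chi_rho(e) = 7.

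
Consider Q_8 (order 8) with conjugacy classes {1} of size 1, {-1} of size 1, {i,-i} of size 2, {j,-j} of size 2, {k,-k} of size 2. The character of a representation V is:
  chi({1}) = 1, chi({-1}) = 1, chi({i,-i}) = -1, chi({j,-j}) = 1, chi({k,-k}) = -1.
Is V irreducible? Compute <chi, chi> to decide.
Irreducible: <chi, chi> = 1.

Justification: <chi, chi> = (1/|G|) sum_C |C| * |chi(C)|^2 = (1/8)[1*|1|^2 + 1*|1|^2 + 2*|-1|^2 + 2*|1|^2 + 2*|-1|^2]
  = (1/8)[(1) + (1) + (2) + (2) + (2)] = 8/8 = 1.
A character is irreducible iff <chi, chi> = 1, so this representation is irreducible.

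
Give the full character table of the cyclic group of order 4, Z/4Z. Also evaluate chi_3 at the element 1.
Character table of Z/4Z (irreps indexed chi_0,...,chi_3 with chi_k(m) = zeta_4^(k*m), zeta_4 = exp(2*pi*i/4)):
  irrep \ class  {0} (size 1)  {1} (size 1)  {2} (size 1)  {3} (size 1)
  chi_0          1             1             1             1           
  chi_1          1             I             -1            -I          
  chi_2          1             -1            1             -1          
  chi_3          1             -I            -1            I           

Spot check: chi_3(1) = zeta_4^(3*1) = zeta_4^3 = -I.

Proof sketch: Z/4Z is abelian, so all 4 irreducible complex representations are 1-dimensional. They are given by chi_k(m) = zeta_4^(k*m) for k = 0,...,3. Row orthogonality: sum_m chi_k(m) conj(chi_l(m)) = 4 * [k = l].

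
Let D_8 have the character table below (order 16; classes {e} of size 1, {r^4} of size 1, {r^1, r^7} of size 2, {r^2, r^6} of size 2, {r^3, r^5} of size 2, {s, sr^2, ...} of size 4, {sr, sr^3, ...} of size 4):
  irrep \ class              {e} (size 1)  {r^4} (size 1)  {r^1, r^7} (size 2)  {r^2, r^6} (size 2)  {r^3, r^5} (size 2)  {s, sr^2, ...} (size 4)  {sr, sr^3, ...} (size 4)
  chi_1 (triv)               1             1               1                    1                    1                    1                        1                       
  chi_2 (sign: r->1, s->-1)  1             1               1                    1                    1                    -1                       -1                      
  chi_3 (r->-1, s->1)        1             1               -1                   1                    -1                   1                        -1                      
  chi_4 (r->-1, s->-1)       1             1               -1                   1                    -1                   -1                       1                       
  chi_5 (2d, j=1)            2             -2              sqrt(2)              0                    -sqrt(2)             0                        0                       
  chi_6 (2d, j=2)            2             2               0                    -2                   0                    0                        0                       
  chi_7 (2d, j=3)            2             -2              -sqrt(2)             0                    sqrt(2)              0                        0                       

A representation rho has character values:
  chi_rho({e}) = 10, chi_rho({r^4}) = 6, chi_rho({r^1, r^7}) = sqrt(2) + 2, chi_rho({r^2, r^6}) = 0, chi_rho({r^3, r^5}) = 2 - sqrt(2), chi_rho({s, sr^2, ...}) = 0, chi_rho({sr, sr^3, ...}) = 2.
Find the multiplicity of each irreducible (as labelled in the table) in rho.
Multiplicities: chi_1: 2, chi_2: 1, chi_3: 0, chi_4: 1, chi_5: 1, chi_6: 2, chi_7: 0.

Argument: Use <chi_rho, chi> = (1/|G|) sum_C |C| * chi_rho(C) * conj(chi(C)) with |G| = 16 for each irreducible chi in the table:
  <chi_rho, chi_1> = (1/16)[1*(10)*conj(1) + 1*(6)*conj(1) + 2*(sqrt(2) + 2)*conj(1) + 2*(0)*conj(1) + 2*(2 - sqrt(2))*conj(1) + 4*(0)*conj(1) + 4*(2)*conj(1)]
      = (1/16)[(10) + (6) + (2*sqrt(2) + 4) + (0) + (4 - 2*sqrt(2)) + (0) + (8)] = 32/16 = 2
  <chi_rho, chi_2> = (1/16)[1*(10)*conj(1) + 1*(6)*conj(1) + 2*(sqrt(2) + 2)*conj(1) + 2*(0)*conj(1) + 2*(2 - sqrt(2))*conj(1) + 4*(0)*conj(-1) + 4*(2)*conj(-1)]
      = (1/16)[(10) + (6) + (2*sqrt(2) + 4) + (0) + (4 - 2*sqrt(2)) + (0) + (-8)] = 16/16 = 1
  <chi_rho, chi_3> = (1/16)[1*(10)*conj(1) + 1*(6)*conj(1) + 2*(sqrt(2) + 2)*conj(-1) + 2*(0)*conj(1) + 2*(2 - sqrt(2))*conj(-1) + 4*(0)*conj(1) + 4*(2)*conj(-1)]
      = (1/16)[(10) + (6) + (-4 - 2*sqrt(2)) + (0) + (-4 + 2*sqrt(2)) + (0) + (-8)] = 0/16 = 0
  <chi_rho, chi_4> = (1/16)[1*(10)*conj(1) + 1*(6)*conj(1) + 2*(sqrt(2) + 2)*conj(-1) + 2*(0)*conj(1) + 2*(2 - sqrt(2))*conj(-1) + 4*(0)*conj(-1) + 4*(2)*conj(1)]
      = (1/16)[(10) + (6) + (-4 - 2*sqrt(2)) + (0) + (-4 + 2*sqrt(2)) + (0) + (8)] = 16/16 = 1
  <chi_rho, chi_5> = (1/16)[1*(10)*conj(2) + 1*(6)*conj(-2) + 2*(sqrt(2) + 2)*conj(sqrt(2)) + 2*(0)*conj(0) + 2*(2 - sqrt(2))*conj(-sqrt(2)) + 4*(0)*conj(0) + 4*(2)*conj(0)]
      = (1/16)[(20) + (-12) + (4 + 4*sqrt(2)) + (0) + (4 - 4*sqrt(2)) + (0) + (0)] = 16/16 = 1
  <chi_rho, chi_6> = (1/16)[1*(10)*conj(2) + 1*(6)*conj(2) + 2*(sqrt(2) + 2)*conj(0) + 2*(0)*conj(-2) + 2*(2 - sqrt(2))*conj(0) + 4*(0)*conj(0) + 4*(2)*conj(0)]
      = (1/16)[(20) + (12) + (0) + (0) + (0) + (0) + (0)] = 32/16 = 2
  <chi_rho, chi_7> = (1/16)[1*(10)*conj(2) + 1*(6)*conj(-2) + 2*(sqrt(2) + 2)*conj(-sqrt(2)) + 2*(0)*conj(0) + 2*(2 - sqrt(2))*conj(sqrt(2)) + 4*(0)*conj(0) + 4*(2)*conj(0)]
      = (1/16)[(20) + (-12) + (-4*sqrt(2) - 4) + (0) + (-4 + 4*sqrt(2)) + (0) + (0)] = 0/16 = 0
Dimension check: dim(rho) = sum (mult * dim) = 2*1 + 1*1 + 0*1 + 1*1 + 1*2 + 2*2 + 0*2 = 10 = chi_rho(e) = 10.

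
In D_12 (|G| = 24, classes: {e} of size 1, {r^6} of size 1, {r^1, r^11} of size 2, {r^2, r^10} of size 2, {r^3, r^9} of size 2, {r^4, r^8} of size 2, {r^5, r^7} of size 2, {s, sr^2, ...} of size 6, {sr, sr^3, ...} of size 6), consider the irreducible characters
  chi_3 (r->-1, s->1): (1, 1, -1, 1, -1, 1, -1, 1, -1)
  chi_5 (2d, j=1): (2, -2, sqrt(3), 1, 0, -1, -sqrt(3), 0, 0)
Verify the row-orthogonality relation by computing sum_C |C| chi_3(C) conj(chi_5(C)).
Sum = 0; so <chi_3, chi_5> = 0 (distinct irreducibles are orthogonal).

Argument: Compute term by term over conjugacy classes (|C| * chi_3(C) * conj(chi_5(C))):
  1*(1)*conj(2) + 1*(1)*conj(-2) + 2*(-1)*conj(sqrt(3)) + 2*(1)*conj(1) + 2*(-1)*conj(0) + 2*(1)*conj(-1) + 2*(-1)*conj(-sqrt(3)) + 6*(1)*conj(0) + 6*(-1)*conj(0)
  = (2) + (-2) + (-2*sqrt(3)) + (2) + (0) + (-2) + (2*sqrt(3)) + (0) + (0)
  = 0.
Dividing by |G| = 24 gives 0/24 = 0, matching the row-orthogonality relation <chi_3, chi_5> = [chi_3 = chi_5].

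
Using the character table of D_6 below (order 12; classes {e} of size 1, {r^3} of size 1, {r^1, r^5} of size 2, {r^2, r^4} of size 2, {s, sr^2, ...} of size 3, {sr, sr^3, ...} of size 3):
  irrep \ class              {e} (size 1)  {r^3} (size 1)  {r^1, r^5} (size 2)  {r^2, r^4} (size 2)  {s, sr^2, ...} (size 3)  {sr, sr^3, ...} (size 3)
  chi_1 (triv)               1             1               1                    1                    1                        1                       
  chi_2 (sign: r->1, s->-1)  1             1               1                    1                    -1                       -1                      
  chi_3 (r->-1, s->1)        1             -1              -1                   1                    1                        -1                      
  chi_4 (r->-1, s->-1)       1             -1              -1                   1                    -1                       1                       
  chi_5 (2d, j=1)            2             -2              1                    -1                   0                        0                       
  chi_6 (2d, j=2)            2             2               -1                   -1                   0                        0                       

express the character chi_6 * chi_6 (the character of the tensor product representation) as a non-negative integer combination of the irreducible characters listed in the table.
chi_6 tensor chi_6 = chi_1 + chi_2 + chi_6 (all other irreducibles have multiplicity 0).

Solution. The character of a tensor product is the pointwise product (chi_6 * chi_6)(C) = chi_6(C) * chi_6(C):
  {e}: (2)*(2), {r^3}: (2)*(2), {r^1, r^5}: (-1)*(-1), {r^2, r^4}: (-1)*(-1), {s, sr^2, ...}: (0)*(0), {sr, sr^3, ...}: (0)*(0)
so (chi_6 * chi_6) takes values
  {e} -> 4, {r^3} -> 4, {r^1, r^5} -> 1, {r^2, r^4} -> 1, {s, sr^2, ...} -> 0, {sr, sr^3, ...} -> 0.
Now take the inner product of this character with each irreducible chi from the table, <chi_6*chi_6, chi> = (1/12) sum_C |C| (chi_6*chi_6)(C) conj(chi(C)):
  <chi_6*chi_6, chi_1> = (1/12)[1*(4)*conj(1) + 1*(4)*conj(1) + 2*(1)*conj(1) + 2*(1)*conj(1) + 3*(0)*conj(1) + 3*(0)*conj(1)]
      = (1/12)[(4) + (4) + (2) + (2) + (0) + (0)] = 12/12 = 1
  <chi_6*chi_6, chi_2> = (1/12)[1*(4)*conj(1) + 1*(4)*conj(1) + 2*(1)*conj(1) + 2*(1)*conj(1) + 3*(0)*conj(-1) + 3*(0)*conj(-1)]
      = (1/12)[(4) + (4) + (2) + (2) + (0) + (0)] = 12/12 = 1
  <chi_6*chi_6, chi_3> = (1/12)[1*(4)*conj(1) + 1*(4)*conj(-1) + 2*(1)*conj(-1) + 2*(1)*conj(1) + 3*(0)*conj(1) + 3*(0)*conj(-1)]
      = (1/12)[(4) + (-4) + (-2) + (2) + (0) + (0)] = 0/12 = 0
  <chi_6*chi_6, chi_4> = (1/12)[1*(4)*conj(1) + 1*(4)*conj(-1) + 2*(1)*conj(-1) + 2*(1)*conj(1) + 3*(0)*conj(-1) + 3*(0)*conj(1)]
      = (1/12)[(4) + (-4) + (-2) + (2) + (0) + (0)] = 0/12 = 0
  <chi_6*chi_6, chi_5> = (1/12)[1*(4)*conj(2) + 1*(4)*conj(-2) + 2*(1)*conj(1) + 2*(1)*conj(-1) + 3*(0)*conj(0) + 3*(0)*conj(0)]
      = (1/12)[(8) + (-8) + (2) + (-2) + (0) + (0)] = 0/12 = 0
  <chi_6*chi_6, chi_6> = (1/12)[1*(4)*conj(2) + 1*(4)*conj(2) + 2*(1)*conj(-1) + 2*(1)*conj(-1) + 3*(0)*conj(0) + 3*(0)*conj(0)]
      = (1/12)[(8) + (8) + (-2) + (-2) + (0) + (0)] = 12/12 = 1
Hence the multiplicities are chi_1: 1, chi_2: 1, chi_6: 1. Dimension check: dim(chi_6)*dim(chi_6) = 2*2 = 4 and sum (mult * dim) = 1*1 + 1*1 + 1*2 = 4.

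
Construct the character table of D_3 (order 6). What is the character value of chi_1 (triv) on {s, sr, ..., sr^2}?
Conjugacy classes: {e} of size 1, {r^1, r^2} of size 2, {s, sr, ..., sr^2} of size 3.
Character table:
  irrep \ class              {e} (size 1)  {r^1, r^2} (size 2)  {s, sr, ..., sr^2} (size 3)
  chi_1 (triv)               1             1                    1                          
  chi_2 (sign: r->1, s->-1)  1             1                    -1                         
  chi_3 (2d, j=1)            2             -1                   0                          

Spot check: chi_1 (triv) on {s, sr, ..., sr^2} = 1.

Argument: D_3 has order 2*3 = 6 with 3 conjugacy classes, hence 3 irreducibles. Sum of squared dims 1 + 1 + 4 = 6 = |G|. Linear characters come from the abelianisation; the 2-dimensional irreps have character r^k -> 2*cos(2*pi*j*k/3), reflections -> 0.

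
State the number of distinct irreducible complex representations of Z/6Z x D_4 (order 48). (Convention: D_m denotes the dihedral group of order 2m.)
30

Reasoning: The number of irreducible complex representations of a finite group equals its number of conjugacy classes. For a direct product, #classes(G x H) = #classes(G) * #classes(H). Z/6Z has 6 classes (abelian), D_4 has 5 classes, so 6 * 5 = 30, so Z/6Z x D_4 (order 48) has exactly 30 irreducible complex representations.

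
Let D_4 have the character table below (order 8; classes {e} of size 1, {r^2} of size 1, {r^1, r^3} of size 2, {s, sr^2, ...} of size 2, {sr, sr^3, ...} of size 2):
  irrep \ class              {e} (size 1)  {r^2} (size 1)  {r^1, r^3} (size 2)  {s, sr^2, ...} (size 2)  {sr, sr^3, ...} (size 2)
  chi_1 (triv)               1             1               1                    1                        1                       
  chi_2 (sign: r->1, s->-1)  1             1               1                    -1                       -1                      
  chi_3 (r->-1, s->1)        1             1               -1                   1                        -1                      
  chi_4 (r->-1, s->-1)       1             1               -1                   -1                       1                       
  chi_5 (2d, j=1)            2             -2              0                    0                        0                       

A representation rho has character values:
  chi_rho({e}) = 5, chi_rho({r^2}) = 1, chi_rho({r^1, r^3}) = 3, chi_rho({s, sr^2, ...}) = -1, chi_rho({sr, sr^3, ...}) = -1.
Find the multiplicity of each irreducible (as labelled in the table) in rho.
Multiplicities: chi_1: 1, chi_2: 2, chi_3: 0, chi_4: 0, chi_5: 1.

Reasoning: Use <chi_rho, chi> = (1/|G|) sum_C |C| * chi_rho(C) * conj(chi(C)) with |G| = 8 for each irreducible chi in the table:
  <chi_rho, chi_1> = (1/8)[1*(5)*conj(1) + 1*(1)*conj(1) + 2*(3)*conj(1) + 2*(-1)*conj(1) + 2*(-1)*conj(1)]
      = (1/8)[(5) + (1) + (6) + (-2) + (-2)] = 8/8 = 1
  <chi_rho, chi_2> = (1/8)[1*(5)*conj(1) + 1*(1)*conj(1) + 2*(3)*conj(1) + 2*(-1)*conj(-1) + 2*(-1)*conj(-1)]
      = (1/8)[(5) + (1) + (6) + (2) + (2)] = 16/8 = 2
  <chi_rho, chi_3> = (1/8)[1*(5)*conj(1) + 1*(1)*conj(1) + 2*(3)*conj(-1) + 2*(-1)*conj(1) + 2*(-1)*conj(-1)]
      = (1/8)[(5) + (1) + (-6) + (-2) + (2)] = 0/8 = 0
  <chi_rho, chi_4> = (1/8)[1*(5)*conj(1) + 1*(1)*conj(1) + 2*(3)*conj(-1) + 2*(-1)*conj(-1) + 2*(-1)*conj(1)]
      = (1/8)[(5) + (1) + (-6) + (2) + (-2)] = 0/8 = 0
  <chi_rho, chi_5> = (1/8)[1*(5)*conj(2) + 1*(1)*conj(-2) + 2*(3)*conj(0) + 2*(-1)*conj(0) + 2*(-1)*conj(0)]
      = (1/8)[(10) + (-2) + (0) + (0) + (0)] = 8/8 = 1
Dimension check: dim(rho) = sum (mult * dim) = 1*1 + 2*1 + 0*1 + 0*1 + 1*2 = 5 = chi_rho(e) = 5.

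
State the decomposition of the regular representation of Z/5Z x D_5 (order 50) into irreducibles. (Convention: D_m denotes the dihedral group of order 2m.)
Each irreducible V_i of dimension d_i appears with multiplicity d_i, i.e. rho_reg = (direct sum over all irreducibles V_i) d_i V_i. The irreducible dimensions for Z/5Z x D_5 are 1, 1, 1, 1, 1, 1, 1, 1, 1, 1, 2, 2, 2, 2, 2, 2, 2, 2, 2, 2: 10 irreducibles of dimension 1, each with multiplicity 1; 10 irreducibles of dimension 2, each with multiplicity 2. Total dimension 10*1*1 + 10*2*2 = 50 = |G|.

General theorem: in the regular representation of a finite group G, each irreducible appears with multiplicity equal to its dimension. Check: dim(rho_reg) = sum d_i^2 = 1 + 1 + 1 + 1 + 1 + 1 + 1 + 1 + 1 + 1 + 4 + 4 + 4 + 4 + 4 + 4 + 4 + 4 + 4 + 4 = 50 = |G|.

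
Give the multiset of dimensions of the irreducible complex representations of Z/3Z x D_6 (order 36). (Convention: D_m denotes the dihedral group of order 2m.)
Dimensions: 1, 1, 1, 1, 1, 1, 1, 1, 1, 1, 1, 1, 2, 2, 2, 2, 2, 2

Proof sketch: There are 18 irreducibles (= number of conjugacy classes). Their dimensions d_i satisfy sum d_i^2 = |G| = 36: 1 + 1 + 1 + 1 + 1 + 1 + 1 + 1 + 1 + 1 + 1 + 1 + 4 + 4 + 4 + 4 + 4 + 4 = 36. (For the product with Z/3Z: each of the 3 1-dim characters of Z/3Z tensors with each irrep of D_6, giving 3 copies of each D_6-dimension.)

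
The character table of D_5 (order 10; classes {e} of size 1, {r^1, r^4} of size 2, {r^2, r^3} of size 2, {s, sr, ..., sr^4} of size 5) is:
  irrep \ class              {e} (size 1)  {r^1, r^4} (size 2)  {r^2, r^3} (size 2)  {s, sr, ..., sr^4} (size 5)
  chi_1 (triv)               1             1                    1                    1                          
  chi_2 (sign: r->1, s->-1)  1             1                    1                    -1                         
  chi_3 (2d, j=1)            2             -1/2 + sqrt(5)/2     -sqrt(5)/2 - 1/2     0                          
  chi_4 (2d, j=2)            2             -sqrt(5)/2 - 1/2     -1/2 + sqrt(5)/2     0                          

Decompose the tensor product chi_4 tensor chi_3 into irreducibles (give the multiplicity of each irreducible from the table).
chi_4 tensor chi_3 = chi_3 + chi_4 (all other irreducibles have multiplicity 0).

Proof sketch: The character of a tensor product is the pointwise product (chi_4 * chi_3)(C) = chi_4(C) * chi_3(C):
  {e}: (2)*(2), {r^1, r^4}: (-sqrt(5)/2 - 1/2)*(-1/2 + sqrt(5)/2), {r^2, r^3}: (-1/2 + sqrt(5)/2)*(-sqrt(5)/2 - 1/2), {s, sr, ..., sr^4}: (0)*(0)
so (chi_4 * chi_3) takes values
  {e} -> 4, {r^1, r^4} -> -1, {r^2, r^3} -> -1, {s, sr, ..., sr^4} -> 0.
Now take the inner product of this character with each irreducible chi from the table, <chi_4*chi_3, chi> = (1/10) sum_C |C| (chi_4*chi_3)(C) conj(chi(C)):
  <chi_4*chi_3, chi_1> = (1/10)[1*(4)*conj(1) + 2*(-1)*conj(1) + 2*(-1)*conj(1) + 5*(0)*conj(1)]
      = (1/10)[(4) + (-2) + (-2) + (0)] = 0/10 = 0
  <chi_4*chi_3, chi_2> = (1/10)[1*(4)*conj(1) + 2*(-1)*conj(1) + 2*(-1)*conj(1) + 5*(0)*conj(-1)]
      = (1/10)[(4) + (-2) + (-2) + (0)] = 0/10 = 0
  <chi_4*chi_3, chi_3> = (1/10)[1*(4)*conj(2) + 2*(-1)*conj(-1/2 + sqrt(5)/2) + 2*(-1)*conj(-sqrt(5)/2 - 1/2) + 5*(0)*conj(0)]
      = (1/10)[(8) + (1 - sqrt(5)) + (1 + sqrt(5)) + (0)] = 10/10 = 1
  <chi_4*chi_3, chi_4> = (1/10)[1*(4)*conj(2) + 2*(-1)*conj(-sqrt(5)/2 - 1/2) + 2*(-1)*conj(-1/2 + sqrt(5)/2) + 5*(0)*conj(0)]
      = (1/10)[(8) + (1 + sqrt(5)) + (1 - sqrt(5)) + (0)] = 10/10 = 1
Hence the multiplicities are chi_3: 1, chi_4: 1. Dimension check: dim(chi_4)*dim(chi_3) = 2*2 = 4 and sum (mult * dim) = 1*2 + 1*2 = 4.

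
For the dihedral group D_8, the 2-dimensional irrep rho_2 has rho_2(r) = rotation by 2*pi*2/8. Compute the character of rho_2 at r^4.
chi_{rho_2}(r^4) = 2*cos(2*pi*2*4/8) = 2

Reasoning: rho_2(r^4) is rotation by angle 2*pi*2*4/8, whose trace is 2*cos(2*pi*2*4/8) = 2.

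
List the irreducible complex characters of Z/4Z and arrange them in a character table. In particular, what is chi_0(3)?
Character table of Z/4Z (irreps indexed chi_0,...,chi_3 with chi_k(m) = zeta_4^(k*m), zeta_4 = exp(2*pi*i/4)):
  irrep \ class  {0} (size 1)  {1} (size 1)  {2} (size 1)  {3} (size 1)
  chi_0          1             1             1             1           
  chi_1          1             I             -1            -I          
  chi_2          1             -1            1             -1          
  chi_3          1             -I            -1            I           

Spot check: chi_0(3) = zeta_4^(0*3) = zeta_4^0 = 1.

Working: Z/4Z is abelian, so all 4 irreducible complex representations are 1-dimensional. They are given by chi_k(m) = zeta_4^(k*m) for k = 0,...,3. Row orthogonality: sum_m chi_k(m) conj(chi_l(m)) = 4 * [k = l].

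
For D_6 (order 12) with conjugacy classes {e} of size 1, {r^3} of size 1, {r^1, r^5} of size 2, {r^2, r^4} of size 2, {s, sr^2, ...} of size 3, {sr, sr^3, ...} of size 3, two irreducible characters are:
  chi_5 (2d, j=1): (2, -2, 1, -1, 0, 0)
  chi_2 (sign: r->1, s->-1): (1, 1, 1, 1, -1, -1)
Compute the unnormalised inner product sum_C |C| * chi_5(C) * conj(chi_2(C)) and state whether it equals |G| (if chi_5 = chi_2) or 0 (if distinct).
Sum = 0; so <chi_5, chi_2> = 0 (distinct irreducibles are orthogonal).

Details: Compute term by term over conjugacy classes (|C| * chi_5(C) * conj(chi_2(C))):
  1*(2)*conj(1) + 1*(-2)*conj(1) + 2*(1)*conj(1) + 2*(-1)*conj(1) + 3*(0)*conj(-1) + 3*(0)*conj(-1)
  = (2) + (-2) + (2) + (-2) + (0) + (0)
  = 0.
Dividing by |G| = 12 gives 0/12 = 0, matching the row-orthogonality relation <chi_5, chi_2> = [chi_5 = chi_2].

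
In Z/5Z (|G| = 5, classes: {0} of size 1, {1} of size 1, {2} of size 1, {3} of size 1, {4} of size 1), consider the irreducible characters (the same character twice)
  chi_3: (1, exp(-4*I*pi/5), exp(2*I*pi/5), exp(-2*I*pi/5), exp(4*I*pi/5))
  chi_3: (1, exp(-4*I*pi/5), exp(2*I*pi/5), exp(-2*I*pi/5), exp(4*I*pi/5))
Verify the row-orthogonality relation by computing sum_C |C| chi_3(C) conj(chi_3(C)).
Sum = 5 = |G| = 5; so <chi_3, chi_3> = 1 (norm-1 confirms irreducibility).

Argument: Compute term by term over conjugacy classes (|C| * chi_3(C) * conj(chi_3(C))):
  1*(1)*conj(1) + 1*(exp(-4*I*pi/5))*conj(exp(-4*I*pi/5)) + 1*(exp(2*I*pi/5))*conj(exp(2*I*pi/5)) + 1*(exp(-2*I*pi/5))*conj(exp(-2*I*pi/5)) + 1*(exp(4*I*pi/5))*conj(exp(4*I*pi/5))
  = (1) + (1) + (1) + (1) + (1)
  = 5.
(Exp terms are combined using exp(i*s)*conj(exp(i*t)) = exp(i*(s-t)), and sums of them are collapsed using the identity that for every m > 1 the m distinct m-th roots of unity sum to 0, e.g. 1 + exp(2*I*pi/3) + exp(-2*I*pi/3) = 0.)
Dividing by |G| = 5 gives 5/5 = 1, matching the row-orthogonality relation <chi_3, chi_3> = [chi_3 = chi_3].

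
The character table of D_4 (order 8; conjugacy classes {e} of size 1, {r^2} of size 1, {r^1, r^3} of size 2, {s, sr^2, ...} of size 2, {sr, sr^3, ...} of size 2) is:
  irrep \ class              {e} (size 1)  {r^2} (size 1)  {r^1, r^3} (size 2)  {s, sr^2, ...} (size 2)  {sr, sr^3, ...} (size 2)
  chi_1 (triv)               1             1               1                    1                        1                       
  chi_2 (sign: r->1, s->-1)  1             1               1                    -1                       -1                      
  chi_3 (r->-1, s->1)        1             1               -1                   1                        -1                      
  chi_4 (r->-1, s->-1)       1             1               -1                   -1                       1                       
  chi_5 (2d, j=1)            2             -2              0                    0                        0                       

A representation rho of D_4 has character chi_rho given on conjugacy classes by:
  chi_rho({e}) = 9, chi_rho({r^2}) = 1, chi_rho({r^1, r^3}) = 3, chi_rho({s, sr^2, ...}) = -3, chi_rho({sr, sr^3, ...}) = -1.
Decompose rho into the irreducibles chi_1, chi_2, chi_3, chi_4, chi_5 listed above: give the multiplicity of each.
Multiplicities: chi_1: 1, chi_2: 3, chi_3: 0, chi_4: 1, chi_5: 2.

Use <chi_rho, chi> = (1/|G|) sum_C |C| * chi_rho(C) * conj(chi(C)) with |G| = 8 for each irreducible chi in the table:
  <chi_rho, chi_1> = (1/8)[1*(9)*conj(1) + 1*(1)*conj(1) + 2*(3)*conj(1) + 2*(-3)*conj(1) + 2*(-1)*conj(1)]
      = (1/8)[(9) + (1) + (6) + (-6) + (-2)] = 8/8 = 1
  <chi_rho, chi_2> = (1/8)[1*(9)*conj(1) + 1*(1)*conj(1) + 2*(3)*conj(1) + 2*(-3)*conj(-1) + 2*(-1)*conj(-1)]
      = (1/8)[(9) + (1) + (6) + (6) + (2)] = 24/8 = 3
  <chi_rho, chi_3> = (1/8)[1*(9)*conj(1) + 1*(1)*conj(1) + 2*(3)*conj(-1) + 2*(-3)*conj(1) + 2*(-1)*conj(-1)]
      = (1/8)[(9) + (1) + (-6) + (-6) + (2)] = 0/8 = 0
  <chi_rho, chi_4> = (1/8)[1*(9)*conj(1) + 1*(1)*conj(1) + 2*(3)*conj(-1) + 2*(-3)*conj(-1) + 2*(-1)*conj(1)]
      = (1/8)[(9) + (1) + (-6) + (6) + (-2)] = 8/8 = 1
  <chi_rho, chi_5> = (1/8)[1*(9)*conj(2) + 1*(1)*conj(-2) + 2*(3)*conj(0) + 2*(-3)*conj(0) + 2*(-1)*conj(0)]
      = (1/8)[(18) + (-2) + (0) + (0) + (0)] = 16/8 = 2
Dimension check: dim(rho) = sum (mult * dim) = 1*1 + 3*1 + 0*1 + 1*1 + 2*2 = 9 = chi_rho(e) = 9.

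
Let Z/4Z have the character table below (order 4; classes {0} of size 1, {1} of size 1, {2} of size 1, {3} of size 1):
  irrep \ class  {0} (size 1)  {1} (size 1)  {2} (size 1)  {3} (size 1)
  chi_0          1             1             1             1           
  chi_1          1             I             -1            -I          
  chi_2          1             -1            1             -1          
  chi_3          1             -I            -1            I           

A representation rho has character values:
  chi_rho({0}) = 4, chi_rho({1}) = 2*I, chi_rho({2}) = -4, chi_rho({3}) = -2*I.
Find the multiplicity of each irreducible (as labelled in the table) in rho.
Multiplicities: chi_0: 0, chi_1: 3, chi_2: 0, chi_3: 1.

Working: Use <chi_rho, chi> = (1/|G|) sum_C |C| * chi_rho(C) * conj(chi(C)) with |G| = 4 for each irreducible chi in the table:
  <chi_rho, chi_0> = (1/4)[1*(4)*conj(1) + 1*(2*I)*conj(1) + 1*(-4)*conj(1) + 1*(-2*I)*conj(1)]
      = (1/4)[(4) + (2*I) + (-4) + (-2*I)] = 0/4 = 0
  <chi_rho, chi_1> = (1/4)[1*(4)*conj(1) + 1*(2*I)*conj(I) + 1*(-4)*conj(-1) + 1*(-2*I)*conj(-I)]
      = (1/4)[(4) + (2) + (4) + (2)] = 12/4 = 3
  <chi_rho, chi_2> = (1/4)[1*(4)*conj(1) + 1*(2*I)*conj(-1) + 1*(-4)*conj(1) + 1*(-2*I)*conj(-1)]
      = (1/4)[(4) + (-2*I) + (-4) + (2*I)] = 0/4 = 0
  <chi_rho, chi_3> = (1/4)[1*(4)*conj(1) + 1*(2*I)*conj(-I) + 1*(-4)*conj(-1) + 1*(-2*I)*conj(I)]
      = (1/4)[(4) + (-2) + (4) + (-2)] = 4/4 = 1
(Exp terms are combined using exp(i*s)*conj(exp(i*t)) = exp(i*(s-t)), and sums of them are collapsed using the identity that for every m > 1 the m distinct m-th roots of unity sum to 0, e.g. 1 + exp(2*I*pi/3) + exp(-2*I*pi/3) = 0.)
Dimension check: dim(rho) = sum (mult * dim) = 0*1 + 3*1 + 0*1 + 1*1 = 4 = chi_rho(e) = 4.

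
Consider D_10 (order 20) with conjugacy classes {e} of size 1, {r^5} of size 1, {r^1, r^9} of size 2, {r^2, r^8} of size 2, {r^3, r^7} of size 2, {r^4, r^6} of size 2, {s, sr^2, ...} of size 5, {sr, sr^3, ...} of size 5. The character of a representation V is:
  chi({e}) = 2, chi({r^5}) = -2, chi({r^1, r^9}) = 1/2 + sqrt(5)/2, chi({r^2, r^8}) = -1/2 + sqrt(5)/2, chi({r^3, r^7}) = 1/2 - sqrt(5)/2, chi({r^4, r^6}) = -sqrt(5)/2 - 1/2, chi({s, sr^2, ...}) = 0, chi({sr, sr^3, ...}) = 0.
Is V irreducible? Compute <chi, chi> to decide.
Irreducible: <chi, chi> = 1.

Explanation: <chi, chi> = (1/|G|) sum_C |C| * |chi(C)|^2 = (1/20)[1*|2|^2 + 1*|-2|^2 + 2*|1/2 + sqrt(5)/2|^2 + 2*|-1/2 + sqrt(5)/2|^2 + 2*|1/2 - sqrt(5)/2|^2 + 2*|-sqrt(5)/2 - 1/2|^2 + 5*|0|^2 + 5*|0|^2]
  = (1/20)[(4) + (4) + (sqrt(5) + 3) + (3 - sqrt(5)) + (3 - sqrt(5)) + (sqrt(5) + 3) + (0) + (0)] = 20/20 = 1.
A character is irreducible iff <chi, chi> = 1, so this representation is irreducible.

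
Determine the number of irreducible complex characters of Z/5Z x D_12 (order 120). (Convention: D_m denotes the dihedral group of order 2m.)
45

Proof sketch: The number of irreducible complex representations of a finite group equals its number of conjugacy classes. For a direct product, #classes(G x H) = #classes(G) * #classes(H). Z/5Z has 5 classes (abelian), D_12 has 9 classes, so 5 * 9 = 45, so Z/5Z x D_12 (order 120) has exactly 45 irreducible complex representations.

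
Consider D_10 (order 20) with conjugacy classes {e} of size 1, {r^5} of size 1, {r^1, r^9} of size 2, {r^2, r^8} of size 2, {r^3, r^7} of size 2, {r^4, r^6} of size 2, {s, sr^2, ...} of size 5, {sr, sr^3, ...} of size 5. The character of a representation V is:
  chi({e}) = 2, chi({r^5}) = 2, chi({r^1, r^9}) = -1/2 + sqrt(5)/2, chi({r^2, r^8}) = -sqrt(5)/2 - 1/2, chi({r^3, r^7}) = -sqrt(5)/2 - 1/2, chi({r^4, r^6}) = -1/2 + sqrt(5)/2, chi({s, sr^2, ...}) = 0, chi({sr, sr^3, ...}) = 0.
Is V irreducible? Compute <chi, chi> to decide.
Irreducible: <chi, chi> = 1.

Why: <chi, chi> = (1/|G|) sum_C |C| * |chi(C)|^2 = (1/20)[1*|2|^2 + 1*|2|^2 + 2*|-1/2 + sqrt(5)/2|^2 + 2*|-sqrt(5)/2 - 1/2|^2 + 2*|-sqrt(5)/2 - 1/2|^2 + 2*|-1/2 + sqrt(5)/2|^2 + 5*|0|^2 + 5*|0|^2]
  = (1/20)[(4) + (4) + (3 - sqrt(5)) + (sqrt(5) + 3) + (sqrt(5) + 3) + (3 - sqrt(5)) + (0) + (0)] = 20/20 = 1.
A character is irreducible iff <chi, chi> = 1, so this representation is irreducible.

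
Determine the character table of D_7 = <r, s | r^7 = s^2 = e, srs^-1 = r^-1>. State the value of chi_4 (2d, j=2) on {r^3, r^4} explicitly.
Conjugacy classes: {e} of size 1, {r^1, r^6} of size 2, {r^2, r^5} of size 2, {r^3, r^4} of size 2, {s, sr, ..., sr^6} of size 7.
Character table:
  irrep \ class              {e} (size 1)  {r^1, r^6} (size 2)  {r^2, r^5} (size 2)  {r^3, r^4} (size 2)  {s, sr, ..., sr^6} (size 7)
  chi_1 (triv)               1             1                    1                    1                    1                          
  chi_2 (sign: r->1, s->-1)  1             1                    1                    1                    -1                         
  chi_3 (2d, j=1)            2             2*cos(2*pi/7)        -2*cos(3*pi/7)       -2*cos(pi/7)         0                          
  chi_4 (2d, j=2)            2             -2*cos(3*pi/7)       -2*cos(pi/7)         2*cos(2*pi/7)        0                          
  chi_5 (2d, j=3)            2             -2*cos(pi/7)         2*cos(2*pi/7)        -2*cos(3*pi/7)       0                          

Spot check: chi_4 (2d, j=2) on {r^3, r^4} = 2*cos(2*pi/7).

Solution. D_7 has order 2*7 = 14 with 5 conjugacy classes, hence 5 irreducibles. Sum of squared dims 1 + 1 + 4 + 4 + 4 = 14 = |G|. Linear characters come from the abelianisation; the 2-dimensional irreps have character r^k -> 2*cos(2*pi*j*k/7), reflections -> 0.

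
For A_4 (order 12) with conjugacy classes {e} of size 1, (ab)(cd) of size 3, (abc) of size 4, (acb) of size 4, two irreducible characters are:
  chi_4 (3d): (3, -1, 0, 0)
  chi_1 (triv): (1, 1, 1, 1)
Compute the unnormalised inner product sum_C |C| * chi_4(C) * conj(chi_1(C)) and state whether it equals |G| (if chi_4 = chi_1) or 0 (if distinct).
Sum = 0; so <chi_4, chi_1> = 0 (distinct irreducibles are orthogonal).

Justification: Compute term by term over conjugacy classes (|C| * chi_4(C) * conj(chi_1(C))):
  1*(3)*conj(1) + 3*(-1)*conj(1) + 4*(0)*conj(1) + 4*(0)*conj(1)
  = (3) + (-3) + (0) + (0)
  = 0.
(Exp terms are combined using exp(i*s)*conj(exp(i*t)) = exp(i*(s-t)), and sums of them are collapsed using the identity that for every m > 1 the m distinct m-th roots of unity sum to 0, e.g. 1 + exp(2*I*pi/3) + exp(-2*I*pi/3) = 0.)
Dividing by |G| = 12 gives 0/12 = 0, matching the row-orthogonality relation <chi_4, chi_1> = [chi_4 = chi_1].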